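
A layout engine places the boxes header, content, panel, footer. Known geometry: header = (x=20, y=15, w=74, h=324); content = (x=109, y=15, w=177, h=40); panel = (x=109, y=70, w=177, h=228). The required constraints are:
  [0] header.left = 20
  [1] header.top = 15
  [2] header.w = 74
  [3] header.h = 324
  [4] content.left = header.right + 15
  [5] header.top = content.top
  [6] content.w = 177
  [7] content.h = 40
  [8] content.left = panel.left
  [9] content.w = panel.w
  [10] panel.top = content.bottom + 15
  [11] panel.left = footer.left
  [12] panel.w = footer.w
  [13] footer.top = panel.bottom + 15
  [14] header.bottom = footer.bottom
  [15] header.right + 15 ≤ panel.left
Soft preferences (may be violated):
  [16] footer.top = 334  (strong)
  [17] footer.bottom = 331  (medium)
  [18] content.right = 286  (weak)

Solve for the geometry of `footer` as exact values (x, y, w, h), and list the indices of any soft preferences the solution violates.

1. footer.x = 109  [panel.left = footer.left]
2. footer.w = 177  [panel.w = footer.w]
3. footer.y = 313  [footer.top = panel.bottom + 15]
4. footer.h = 26  [header.bottom = footer.bottom]

footer = (x=109, y=313, w=177, h=26)
violated soft preferences: 16, 17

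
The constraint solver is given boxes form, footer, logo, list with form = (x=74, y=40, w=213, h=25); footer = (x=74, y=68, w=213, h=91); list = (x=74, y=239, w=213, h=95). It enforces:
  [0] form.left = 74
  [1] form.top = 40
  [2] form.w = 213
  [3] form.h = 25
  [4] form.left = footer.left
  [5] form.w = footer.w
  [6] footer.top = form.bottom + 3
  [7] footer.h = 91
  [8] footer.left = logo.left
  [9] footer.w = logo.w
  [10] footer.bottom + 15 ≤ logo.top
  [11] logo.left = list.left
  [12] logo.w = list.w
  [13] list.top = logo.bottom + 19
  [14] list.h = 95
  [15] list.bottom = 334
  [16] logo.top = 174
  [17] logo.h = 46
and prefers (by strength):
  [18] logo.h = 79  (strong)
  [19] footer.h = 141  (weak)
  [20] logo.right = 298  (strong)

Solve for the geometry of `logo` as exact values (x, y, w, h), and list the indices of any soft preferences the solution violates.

1. logo.x = 74  [footer.left = logo.left]
2. logo.w = 213  [footer.w = logo.w]
3. logo.y = 174  [logo.top = 174]
4. logo.h = 46  [logo.h = 46]

logo = (x=74, y=174, w=213, h=46)
violated soft preferences: 18, 19, 20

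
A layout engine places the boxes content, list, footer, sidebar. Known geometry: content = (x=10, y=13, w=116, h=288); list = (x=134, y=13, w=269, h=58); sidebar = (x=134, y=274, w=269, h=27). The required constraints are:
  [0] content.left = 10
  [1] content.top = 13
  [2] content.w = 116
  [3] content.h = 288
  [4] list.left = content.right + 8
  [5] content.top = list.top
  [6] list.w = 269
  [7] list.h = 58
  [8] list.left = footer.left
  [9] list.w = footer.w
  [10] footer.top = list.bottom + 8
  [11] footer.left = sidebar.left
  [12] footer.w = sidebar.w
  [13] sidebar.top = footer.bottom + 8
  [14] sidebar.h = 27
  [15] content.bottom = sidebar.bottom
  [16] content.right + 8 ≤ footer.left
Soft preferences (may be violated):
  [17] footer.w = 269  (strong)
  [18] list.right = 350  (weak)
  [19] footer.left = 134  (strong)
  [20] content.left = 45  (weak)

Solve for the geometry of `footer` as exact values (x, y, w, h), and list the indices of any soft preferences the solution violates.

1. footer.x = 134  [list.left = footer.left]
2. footer.w = 269  [list.w = footer.w]
3. footer.y = 79  [footer.top = list.bottom + 8]
4. footer.h = 187  [sidebar.top = footer.bottom + 8]

footer = (x=134, y=79, w=269, h=187)
violated soft preferences: 18, 20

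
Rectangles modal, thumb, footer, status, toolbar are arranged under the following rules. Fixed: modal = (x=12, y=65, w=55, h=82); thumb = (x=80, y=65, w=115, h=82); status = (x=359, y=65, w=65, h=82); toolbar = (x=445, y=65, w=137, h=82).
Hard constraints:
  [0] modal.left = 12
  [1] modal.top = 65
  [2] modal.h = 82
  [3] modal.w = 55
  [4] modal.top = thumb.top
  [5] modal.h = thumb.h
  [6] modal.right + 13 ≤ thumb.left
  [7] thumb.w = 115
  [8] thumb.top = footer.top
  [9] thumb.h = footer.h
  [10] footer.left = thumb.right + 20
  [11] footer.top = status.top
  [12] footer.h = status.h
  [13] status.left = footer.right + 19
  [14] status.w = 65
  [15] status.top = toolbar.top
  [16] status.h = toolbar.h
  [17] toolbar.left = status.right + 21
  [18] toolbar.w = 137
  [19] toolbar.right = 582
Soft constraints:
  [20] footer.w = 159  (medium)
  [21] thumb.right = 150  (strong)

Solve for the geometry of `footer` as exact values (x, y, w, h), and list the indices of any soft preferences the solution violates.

footer = (x=215, y=65, w=125, h=82)
violated soft preferences: 20, 21

1. footer.y = 65  [thumb.top = footer.top]
2. footer.h = 82  [thumb.h = footer.h]
3. footer.x = 215  [footer.left = thumb.right + 20]
4. footer.w = 125  [status.left = footer.right + 19]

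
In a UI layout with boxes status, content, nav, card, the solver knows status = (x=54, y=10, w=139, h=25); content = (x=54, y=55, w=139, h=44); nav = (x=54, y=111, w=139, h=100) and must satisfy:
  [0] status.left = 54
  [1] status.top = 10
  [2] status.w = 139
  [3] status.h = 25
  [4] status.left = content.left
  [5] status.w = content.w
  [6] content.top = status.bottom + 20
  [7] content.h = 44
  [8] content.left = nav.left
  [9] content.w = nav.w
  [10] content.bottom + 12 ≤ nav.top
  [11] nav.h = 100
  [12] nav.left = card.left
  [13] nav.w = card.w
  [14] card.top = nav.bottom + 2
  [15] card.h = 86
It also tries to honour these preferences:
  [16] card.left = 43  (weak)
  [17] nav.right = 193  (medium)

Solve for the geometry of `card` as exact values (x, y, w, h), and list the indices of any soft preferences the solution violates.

card = (x=54, y=213, w=139, h=86)
violated soft preferences: 16

1. card.x = 54  [nav.left = card.left]
2. card.w = 139  [nav.w = card.w]
3. card.y = 213  [card.top = nav.bottom + 2]
4. card.h = 86  [card.h = 86]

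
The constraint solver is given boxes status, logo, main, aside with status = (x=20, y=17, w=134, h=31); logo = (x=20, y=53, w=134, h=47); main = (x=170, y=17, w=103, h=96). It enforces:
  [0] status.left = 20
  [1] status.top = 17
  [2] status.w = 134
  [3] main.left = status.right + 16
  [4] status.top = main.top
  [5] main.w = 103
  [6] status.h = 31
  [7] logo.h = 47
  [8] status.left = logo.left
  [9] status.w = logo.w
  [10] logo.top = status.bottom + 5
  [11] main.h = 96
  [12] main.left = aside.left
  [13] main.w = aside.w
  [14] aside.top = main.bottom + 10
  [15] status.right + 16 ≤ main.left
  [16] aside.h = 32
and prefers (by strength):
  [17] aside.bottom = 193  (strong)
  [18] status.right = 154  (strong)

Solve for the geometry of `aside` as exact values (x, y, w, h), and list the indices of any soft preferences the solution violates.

aside = (x=170, y=123, w=103, h=32)
violated soft preferences: 17

1. aside.x = 170  [main.left = aside.left]
2. aside.w = 103  [main.w = aside.w]
3. aside.y = 123  [aside.top = main.bottom + 10]
4. aside.h = 32  [aside.h = 32]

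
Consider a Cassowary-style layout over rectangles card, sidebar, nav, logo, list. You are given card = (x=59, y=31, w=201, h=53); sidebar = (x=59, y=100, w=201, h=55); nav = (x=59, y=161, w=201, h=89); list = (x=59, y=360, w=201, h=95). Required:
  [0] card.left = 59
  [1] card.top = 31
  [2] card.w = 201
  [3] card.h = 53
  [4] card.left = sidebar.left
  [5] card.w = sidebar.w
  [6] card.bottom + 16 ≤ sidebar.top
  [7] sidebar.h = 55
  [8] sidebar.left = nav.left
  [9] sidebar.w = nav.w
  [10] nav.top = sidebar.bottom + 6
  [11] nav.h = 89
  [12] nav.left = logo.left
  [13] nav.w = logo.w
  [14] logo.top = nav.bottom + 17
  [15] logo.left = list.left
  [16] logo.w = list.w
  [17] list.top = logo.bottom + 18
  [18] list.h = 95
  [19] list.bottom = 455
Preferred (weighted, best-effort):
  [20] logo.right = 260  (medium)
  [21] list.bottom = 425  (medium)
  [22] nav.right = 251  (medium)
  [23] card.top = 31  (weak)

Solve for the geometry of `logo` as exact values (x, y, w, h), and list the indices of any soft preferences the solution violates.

logo = (x=59, y=267, w=201, h=75)
violated soft preferences: 21, 22

1. logo.x = 59  [nav.left = logo.left]
2. logo.w = 201  [nav.w = logo.w]
3. logo.y = 267  [logo.top = nav.bottom + 17]
4. logo.h = 75  [list.top = logo.bottom + 18]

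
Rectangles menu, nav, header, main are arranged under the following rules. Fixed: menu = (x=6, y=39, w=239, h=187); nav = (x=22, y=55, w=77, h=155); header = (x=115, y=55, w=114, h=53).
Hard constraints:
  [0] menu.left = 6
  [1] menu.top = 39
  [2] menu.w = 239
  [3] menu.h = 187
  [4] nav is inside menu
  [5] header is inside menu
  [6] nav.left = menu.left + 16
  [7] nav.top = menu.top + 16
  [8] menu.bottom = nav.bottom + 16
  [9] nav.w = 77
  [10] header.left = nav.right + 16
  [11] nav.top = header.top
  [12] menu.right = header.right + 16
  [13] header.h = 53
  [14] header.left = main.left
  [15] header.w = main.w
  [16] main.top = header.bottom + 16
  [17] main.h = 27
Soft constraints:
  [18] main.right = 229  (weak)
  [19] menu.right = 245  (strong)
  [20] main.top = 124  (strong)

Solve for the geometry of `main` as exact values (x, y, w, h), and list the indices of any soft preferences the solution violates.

main = (x=115, y=124, w=114, h=27)
violated soft preferences: none

1. main.x = 115  [header.left = main.left]
2. main.w = 114  [header.w = main.w]
3. main.y = 124  [main.top = header.bottom + 16]
4. main.h = 27  [main.h = 27]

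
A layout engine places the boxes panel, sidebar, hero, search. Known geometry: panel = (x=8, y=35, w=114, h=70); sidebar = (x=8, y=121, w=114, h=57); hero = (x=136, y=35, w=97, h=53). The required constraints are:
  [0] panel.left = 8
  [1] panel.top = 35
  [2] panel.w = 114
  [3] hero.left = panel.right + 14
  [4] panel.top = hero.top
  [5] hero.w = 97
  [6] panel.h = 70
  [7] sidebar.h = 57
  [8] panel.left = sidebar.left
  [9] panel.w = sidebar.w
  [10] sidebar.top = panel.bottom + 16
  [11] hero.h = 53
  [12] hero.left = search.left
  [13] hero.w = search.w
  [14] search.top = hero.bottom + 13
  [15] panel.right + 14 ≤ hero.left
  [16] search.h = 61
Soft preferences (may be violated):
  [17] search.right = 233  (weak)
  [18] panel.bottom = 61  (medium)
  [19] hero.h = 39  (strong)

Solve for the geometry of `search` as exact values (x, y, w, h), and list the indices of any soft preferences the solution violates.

search = (x=136, y=101, w=97, h=61)
violated soft preferences: 18, 19

1. search.x = 136  [hero.left = search.left]
2. search.w = 97  [hero.w = search.w]
3. search.y = 101  [search.top = hero.bottom + 13]
4. search.h = 61  [search.h = 61]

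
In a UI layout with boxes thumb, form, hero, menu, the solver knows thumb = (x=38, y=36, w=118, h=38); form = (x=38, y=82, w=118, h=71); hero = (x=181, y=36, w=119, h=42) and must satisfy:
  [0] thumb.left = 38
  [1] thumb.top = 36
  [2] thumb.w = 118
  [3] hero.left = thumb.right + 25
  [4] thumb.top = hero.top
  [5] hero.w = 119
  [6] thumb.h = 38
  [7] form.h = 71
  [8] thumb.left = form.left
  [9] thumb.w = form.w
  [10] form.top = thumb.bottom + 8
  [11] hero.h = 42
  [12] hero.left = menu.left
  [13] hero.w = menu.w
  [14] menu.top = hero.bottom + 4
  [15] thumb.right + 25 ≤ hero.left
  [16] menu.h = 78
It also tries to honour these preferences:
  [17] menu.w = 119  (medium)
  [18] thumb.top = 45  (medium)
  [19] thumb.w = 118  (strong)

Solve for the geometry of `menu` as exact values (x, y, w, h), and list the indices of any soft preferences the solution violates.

1. menu.x = 181  [hero.left = menu.left]
2. menu.w = 119  [hero.w = menu.w]
3. menu.y = 82  [menu.top = hero.bottom + 4]
4. menu.h = 78  [menu.h = 78]

menu = (x=181, y=82, w=119, h=78)
violated soft preferences: 18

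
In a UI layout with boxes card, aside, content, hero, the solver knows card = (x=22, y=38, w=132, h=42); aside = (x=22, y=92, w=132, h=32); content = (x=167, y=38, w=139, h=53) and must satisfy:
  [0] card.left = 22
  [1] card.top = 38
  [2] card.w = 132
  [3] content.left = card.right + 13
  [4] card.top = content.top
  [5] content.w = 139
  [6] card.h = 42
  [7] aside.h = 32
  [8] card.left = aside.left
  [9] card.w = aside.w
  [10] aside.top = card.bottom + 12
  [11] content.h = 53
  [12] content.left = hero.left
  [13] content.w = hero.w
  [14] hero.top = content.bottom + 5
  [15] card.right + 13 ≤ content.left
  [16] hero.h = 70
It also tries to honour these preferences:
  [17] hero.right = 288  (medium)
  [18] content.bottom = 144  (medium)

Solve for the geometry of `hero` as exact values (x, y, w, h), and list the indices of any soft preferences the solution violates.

hero = (x=167, y=96, w=139, h=70)
violated soft preferences: 17, 18

1. hero.x = 167  [content.left = hero.left]
2. hero.w = 139  [content.w = hero.w]
3. hero.y = 96  [hero.top = content.bottom + 5]
4. hero.h = 70  [hero.h = 70]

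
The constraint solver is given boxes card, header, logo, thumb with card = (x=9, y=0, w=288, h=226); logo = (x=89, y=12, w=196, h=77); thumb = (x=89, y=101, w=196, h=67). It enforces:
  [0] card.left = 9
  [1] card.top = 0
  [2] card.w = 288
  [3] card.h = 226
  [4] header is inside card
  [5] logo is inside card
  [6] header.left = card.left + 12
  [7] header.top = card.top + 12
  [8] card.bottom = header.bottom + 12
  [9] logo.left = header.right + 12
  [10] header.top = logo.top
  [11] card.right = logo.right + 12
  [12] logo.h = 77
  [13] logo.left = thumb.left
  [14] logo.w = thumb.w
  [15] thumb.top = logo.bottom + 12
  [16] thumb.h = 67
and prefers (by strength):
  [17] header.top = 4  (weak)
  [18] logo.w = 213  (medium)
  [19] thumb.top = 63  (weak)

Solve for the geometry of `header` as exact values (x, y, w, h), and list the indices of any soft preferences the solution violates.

header = (x=21, y=12, w=56, h=202)
violated soft preferences: 17, 18, 19

1. header.x = 21  [header.left = card.left + 12]
2. header.y = 12  [header.top = card.top + 12]
3. header.h = 202  [card.bottom = header.bottom + 12]
4. header.w = 56  [logo.left = header.right + 12]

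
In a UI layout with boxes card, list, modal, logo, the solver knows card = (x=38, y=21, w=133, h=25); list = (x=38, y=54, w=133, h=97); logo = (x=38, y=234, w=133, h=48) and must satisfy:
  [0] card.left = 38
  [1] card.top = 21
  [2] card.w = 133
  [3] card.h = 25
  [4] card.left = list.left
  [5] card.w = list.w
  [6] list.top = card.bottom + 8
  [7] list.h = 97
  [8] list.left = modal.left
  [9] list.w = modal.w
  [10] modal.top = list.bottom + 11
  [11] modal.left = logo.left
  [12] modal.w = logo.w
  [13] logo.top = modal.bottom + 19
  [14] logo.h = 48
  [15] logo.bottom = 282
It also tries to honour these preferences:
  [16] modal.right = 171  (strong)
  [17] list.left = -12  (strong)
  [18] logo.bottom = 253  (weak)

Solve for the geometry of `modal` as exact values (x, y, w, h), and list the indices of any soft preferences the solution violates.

1. modal.x = 38  [list.left = modal.left]
2. modal.w = 133  [list.w = modal.w]
3. modal.y = 162  [modal.top = list.bottom + 11]
4. modal.h = 53  [logo.top = modal.bottom + 19]

modal = (x=38, y=162, w=133, h=53)
violated soft preferences: 17, 18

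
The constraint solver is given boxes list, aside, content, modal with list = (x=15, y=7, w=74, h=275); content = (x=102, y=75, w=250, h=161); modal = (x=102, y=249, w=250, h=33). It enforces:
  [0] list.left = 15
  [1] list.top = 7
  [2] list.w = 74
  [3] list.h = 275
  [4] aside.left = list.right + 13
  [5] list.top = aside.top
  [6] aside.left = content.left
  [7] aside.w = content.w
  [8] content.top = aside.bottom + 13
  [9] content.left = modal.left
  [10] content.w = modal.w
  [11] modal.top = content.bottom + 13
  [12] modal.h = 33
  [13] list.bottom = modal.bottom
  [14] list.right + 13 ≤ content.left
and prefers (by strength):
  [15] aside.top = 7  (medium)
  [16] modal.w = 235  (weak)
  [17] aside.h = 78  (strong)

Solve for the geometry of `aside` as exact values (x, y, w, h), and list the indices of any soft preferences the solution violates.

aside = (x=102, y=7, w=250, h=55)
violated soft preferences: 16, 17

1. aside.x = 102  [aside.left = list.right + 13]
2. aside.y = 7  [list.top = aside.top]
3. aside.w = 250  [aside.w = content.w]
4. aside.h = 55  [content.top = aside.bottom + 13]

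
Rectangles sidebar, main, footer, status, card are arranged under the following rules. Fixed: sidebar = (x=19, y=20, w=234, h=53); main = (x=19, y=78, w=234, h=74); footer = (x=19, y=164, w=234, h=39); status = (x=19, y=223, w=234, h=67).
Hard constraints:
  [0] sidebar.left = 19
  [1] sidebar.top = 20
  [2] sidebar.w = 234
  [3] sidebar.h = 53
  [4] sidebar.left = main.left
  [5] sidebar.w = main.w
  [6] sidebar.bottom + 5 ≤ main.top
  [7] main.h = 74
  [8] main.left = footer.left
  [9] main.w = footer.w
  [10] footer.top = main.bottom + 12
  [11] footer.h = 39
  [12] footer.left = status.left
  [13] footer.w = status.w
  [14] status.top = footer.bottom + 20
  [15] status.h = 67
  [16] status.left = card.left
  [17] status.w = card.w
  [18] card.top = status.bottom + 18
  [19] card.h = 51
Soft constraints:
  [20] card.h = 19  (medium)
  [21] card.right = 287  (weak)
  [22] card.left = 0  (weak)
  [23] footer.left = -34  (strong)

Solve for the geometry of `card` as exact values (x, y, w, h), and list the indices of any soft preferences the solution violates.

1. card.x = 19  [status.left = card.left]
2. card.w = 234  [status.w = card.w]
3. card.y = 308  [card.top = status.bottom + 18]
4. card.h = 51  [card.h = 51]

card = (x=19, y=308, w=234, h=51)
violated soft preferences: 20, 21, 22, 23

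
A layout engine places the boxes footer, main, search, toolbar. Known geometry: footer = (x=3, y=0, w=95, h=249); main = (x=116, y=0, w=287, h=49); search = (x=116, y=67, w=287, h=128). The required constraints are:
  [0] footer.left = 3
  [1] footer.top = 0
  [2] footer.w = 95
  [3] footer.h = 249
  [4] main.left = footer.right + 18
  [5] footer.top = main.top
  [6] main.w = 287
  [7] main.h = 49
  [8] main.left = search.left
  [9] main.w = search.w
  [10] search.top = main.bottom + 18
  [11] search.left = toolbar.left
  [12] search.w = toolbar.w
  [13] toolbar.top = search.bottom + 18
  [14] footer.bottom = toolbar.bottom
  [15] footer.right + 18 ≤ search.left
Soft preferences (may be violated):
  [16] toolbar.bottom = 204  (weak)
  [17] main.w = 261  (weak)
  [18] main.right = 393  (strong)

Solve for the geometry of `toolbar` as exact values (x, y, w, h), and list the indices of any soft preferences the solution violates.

toolbar = (x=116, y=213, w=287, h=36)
violated soft preferences: 16, 17, 18

1. toolbar.x = 116  [search.left = toolbar.left]
2. toolbar.w = 287  [search.w = toolbar.w]
3. toolbar.y = 213  [toolbar.top = search.bottom + 18]
4. toolbar.h = 36  [footer.bottom = toolbar.bottom]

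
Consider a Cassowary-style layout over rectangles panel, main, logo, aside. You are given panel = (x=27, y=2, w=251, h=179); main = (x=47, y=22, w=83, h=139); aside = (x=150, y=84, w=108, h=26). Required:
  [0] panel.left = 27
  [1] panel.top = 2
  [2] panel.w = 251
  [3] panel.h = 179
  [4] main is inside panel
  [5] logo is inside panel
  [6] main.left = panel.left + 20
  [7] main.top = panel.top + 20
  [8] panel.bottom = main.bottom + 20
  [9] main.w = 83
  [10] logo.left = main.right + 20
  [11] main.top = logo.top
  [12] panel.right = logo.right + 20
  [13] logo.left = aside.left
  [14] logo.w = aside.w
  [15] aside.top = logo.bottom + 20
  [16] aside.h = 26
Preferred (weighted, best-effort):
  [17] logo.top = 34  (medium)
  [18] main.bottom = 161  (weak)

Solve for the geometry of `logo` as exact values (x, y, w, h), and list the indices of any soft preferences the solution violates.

1. logo.x = 150  [logo.left = main.right + 20]
2. logo.y = 22  [main.top = logo.top]
3. logo.w = 108  [panel.right = logo.right + 20]
4. logo.h = 42  [aside.top = logo.bottom + 20]

logo = (x=150, y=22, w=108, h=42)
violated soft preferences: 17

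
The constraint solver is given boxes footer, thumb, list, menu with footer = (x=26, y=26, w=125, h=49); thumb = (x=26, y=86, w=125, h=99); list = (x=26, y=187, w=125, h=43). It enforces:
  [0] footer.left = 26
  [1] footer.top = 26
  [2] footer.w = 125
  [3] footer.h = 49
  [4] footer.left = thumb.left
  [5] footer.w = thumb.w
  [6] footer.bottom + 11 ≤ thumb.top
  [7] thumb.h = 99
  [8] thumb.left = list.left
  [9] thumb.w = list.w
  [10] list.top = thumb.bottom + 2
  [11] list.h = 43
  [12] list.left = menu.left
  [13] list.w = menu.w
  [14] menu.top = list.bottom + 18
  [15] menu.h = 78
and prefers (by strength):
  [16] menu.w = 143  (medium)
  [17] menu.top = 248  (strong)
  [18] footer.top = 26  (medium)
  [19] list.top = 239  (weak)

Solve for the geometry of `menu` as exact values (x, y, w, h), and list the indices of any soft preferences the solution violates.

1. menu.x = 26  [list.left = menu.left]
2. menu.w = 125  [list.w = menu.w]
3. menu.y = 248  [menu.top = list.bottom + 18]
4. menu.h = 78  [menu.h = 78]

menu = (x=26, y=248, w=125, h=78)
violated soft preferences: 16, 19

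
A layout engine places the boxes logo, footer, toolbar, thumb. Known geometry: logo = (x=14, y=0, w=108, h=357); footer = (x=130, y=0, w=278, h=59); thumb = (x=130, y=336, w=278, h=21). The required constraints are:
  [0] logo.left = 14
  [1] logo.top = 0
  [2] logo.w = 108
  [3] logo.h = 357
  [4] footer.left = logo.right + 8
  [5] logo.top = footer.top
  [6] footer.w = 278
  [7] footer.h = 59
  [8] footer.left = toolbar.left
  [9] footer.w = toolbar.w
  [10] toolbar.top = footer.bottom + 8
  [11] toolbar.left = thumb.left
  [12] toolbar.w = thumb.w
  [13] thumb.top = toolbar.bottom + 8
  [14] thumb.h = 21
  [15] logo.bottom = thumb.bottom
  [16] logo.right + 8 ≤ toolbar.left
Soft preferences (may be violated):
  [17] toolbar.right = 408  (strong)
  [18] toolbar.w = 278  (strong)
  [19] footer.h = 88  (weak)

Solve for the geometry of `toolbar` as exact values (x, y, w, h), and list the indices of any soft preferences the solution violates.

toolbar = (x=130, y=67, w=278, h=261)
violated soft preferences: 19

1. toolbar.x = 130  [footer.left = toolbar.left]
2. toolbar.w = 278  [footer.w = toolbar.w]
3. toolbar.y = 67  [toolbar.top = footer.bottom + 8]
4. toolbar.h = 261  [thumb.top = toolbar.bottom + 8]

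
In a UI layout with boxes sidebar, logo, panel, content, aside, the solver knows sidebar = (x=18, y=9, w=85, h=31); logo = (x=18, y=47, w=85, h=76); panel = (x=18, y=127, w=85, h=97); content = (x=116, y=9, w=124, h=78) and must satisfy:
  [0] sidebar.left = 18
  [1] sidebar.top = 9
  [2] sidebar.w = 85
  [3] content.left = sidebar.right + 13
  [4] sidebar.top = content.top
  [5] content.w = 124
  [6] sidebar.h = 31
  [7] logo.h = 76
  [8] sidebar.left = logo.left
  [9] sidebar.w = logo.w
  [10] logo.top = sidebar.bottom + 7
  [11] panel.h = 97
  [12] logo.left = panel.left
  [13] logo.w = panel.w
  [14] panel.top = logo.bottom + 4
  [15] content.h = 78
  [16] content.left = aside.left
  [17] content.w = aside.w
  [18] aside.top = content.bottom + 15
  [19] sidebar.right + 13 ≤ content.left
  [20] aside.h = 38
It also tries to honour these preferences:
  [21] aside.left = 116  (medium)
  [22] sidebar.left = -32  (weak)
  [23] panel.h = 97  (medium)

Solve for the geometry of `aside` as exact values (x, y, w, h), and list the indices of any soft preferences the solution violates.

1. aside.x = 116  [content.left = aside.left]
2. aside.w = 124  [content.w = aside.w]
3. aside.y = 102  [aside.top = content.bottom + 15]
4. aside.h = 38  [aside.h = 38]

aside = (x=116, y=102, w=124, h=38)
violated soft preferences: 22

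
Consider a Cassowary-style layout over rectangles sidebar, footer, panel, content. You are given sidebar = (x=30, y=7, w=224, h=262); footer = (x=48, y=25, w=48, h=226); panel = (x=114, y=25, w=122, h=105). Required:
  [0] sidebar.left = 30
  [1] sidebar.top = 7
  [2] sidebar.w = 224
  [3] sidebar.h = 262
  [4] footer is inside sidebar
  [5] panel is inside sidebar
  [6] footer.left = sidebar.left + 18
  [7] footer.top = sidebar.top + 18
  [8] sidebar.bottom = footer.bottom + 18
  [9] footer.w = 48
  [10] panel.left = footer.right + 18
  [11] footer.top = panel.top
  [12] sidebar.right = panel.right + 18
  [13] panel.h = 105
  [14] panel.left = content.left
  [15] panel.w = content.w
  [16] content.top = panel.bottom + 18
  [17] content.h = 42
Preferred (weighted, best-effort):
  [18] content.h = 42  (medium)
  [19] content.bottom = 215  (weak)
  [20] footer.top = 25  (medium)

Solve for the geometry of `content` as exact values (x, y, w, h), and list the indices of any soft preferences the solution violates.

1. content.x = 114  [panel.left = content.left]
2. content.w = 122  [panel.w = content.w]
3. content.y = 148  [content.top = panel.bottom + 18]
4. content.h = 42  [content.h = 42]

content = (x=114, y=148, w=122, h=42)
violated soft preferences: 19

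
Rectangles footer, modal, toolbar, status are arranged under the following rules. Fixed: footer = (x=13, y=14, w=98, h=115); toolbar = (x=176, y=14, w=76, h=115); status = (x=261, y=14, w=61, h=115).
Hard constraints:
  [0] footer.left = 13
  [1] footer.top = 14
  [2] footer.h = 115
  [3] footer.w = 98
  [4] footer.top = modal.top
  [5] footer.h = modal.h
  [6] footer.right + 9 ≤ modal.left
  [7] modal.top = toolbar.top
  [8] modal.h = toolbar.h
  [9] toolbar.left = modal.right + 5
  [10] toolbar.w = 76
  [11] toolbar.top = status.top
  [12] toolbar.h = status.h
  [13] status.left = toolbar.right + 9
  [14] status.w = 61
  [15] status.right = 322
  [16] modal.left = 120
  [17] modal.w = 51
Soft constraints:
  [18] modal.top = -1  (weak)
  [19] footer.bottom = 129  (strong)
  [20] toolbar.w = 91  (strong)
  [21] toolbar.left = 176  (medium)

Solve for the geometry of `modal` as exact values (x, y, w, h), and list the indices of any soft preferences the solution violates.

1. modal.y = 14  [footer.top = modal.top]
2. modal.h = 115  [footer.h = modal.h]
3. modal.x = 120  [modal.left = 120]
4. modal.w = 51  [modal.w = 51]

modal = (x=120, y=14, w=51, h=115)
violated soft preferences: 18, 20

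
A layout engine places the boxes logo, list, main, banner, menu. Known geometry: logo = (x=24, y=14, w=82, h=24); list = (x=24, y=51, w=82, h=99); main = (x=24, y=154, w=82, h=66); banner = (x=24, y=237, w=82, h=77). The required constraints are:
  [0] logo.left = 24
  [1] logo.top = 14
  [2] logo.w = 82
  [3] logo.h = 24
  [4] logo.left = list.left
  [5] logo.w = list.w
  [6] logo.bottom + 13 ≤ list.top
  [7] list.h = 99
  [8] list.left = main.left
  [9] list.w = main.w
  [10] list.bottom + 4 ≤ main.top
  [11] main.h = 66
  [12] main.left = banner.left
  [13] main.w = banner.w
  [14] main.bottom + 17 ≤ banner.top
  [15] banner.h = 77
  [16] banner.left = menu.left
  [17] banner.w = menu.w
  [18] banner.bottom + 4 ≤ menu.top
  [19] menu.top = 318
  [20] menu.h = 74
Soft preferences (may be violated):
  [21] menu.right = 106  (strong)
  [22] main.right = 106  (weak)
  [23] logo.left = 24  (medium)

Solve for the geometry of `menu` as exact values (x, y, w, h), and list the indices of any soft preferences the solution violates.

menu = (x=24, y=318, w=82, h=74)
violated soft preferences: none

1. menu.x = 24  [banner.left = menu.left]
2. menu.w = 82  [banner.w = menu.w]
3. menu.y = 318  [menu.top = 318]
4. menu.h = 74  [menu.h = 74]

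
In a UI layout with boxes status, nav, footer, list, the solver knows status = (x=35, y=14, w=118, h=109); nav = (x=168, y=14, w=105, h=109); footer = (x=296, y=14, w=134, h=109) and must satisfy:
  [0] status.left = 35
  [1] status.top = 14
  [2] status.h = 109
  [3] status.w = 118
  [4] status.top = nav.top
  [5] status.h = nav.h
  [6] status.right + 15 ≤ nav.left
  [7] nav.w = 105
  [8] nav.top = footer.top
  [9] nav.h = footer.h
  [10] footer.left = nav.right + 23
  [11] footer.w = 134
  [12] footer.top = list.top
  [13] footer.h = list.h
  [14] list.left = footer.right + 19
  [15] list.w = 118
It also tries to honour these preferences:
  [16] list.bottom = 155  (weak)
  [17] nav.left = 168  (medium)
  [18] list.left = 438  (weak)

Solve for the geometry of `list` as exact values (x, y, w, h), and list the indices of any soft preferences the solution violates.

1. list.y = 14  [footer.top = list.top]
2. list.h = 109  [footer.h = list.h]
3. list.x = 449  [list.left = footer.right + 19]
4. list.w = 118  [list.w = 118]

list = (x=449, y=14, w=118, h=109)
violated soft preferences: 16, 18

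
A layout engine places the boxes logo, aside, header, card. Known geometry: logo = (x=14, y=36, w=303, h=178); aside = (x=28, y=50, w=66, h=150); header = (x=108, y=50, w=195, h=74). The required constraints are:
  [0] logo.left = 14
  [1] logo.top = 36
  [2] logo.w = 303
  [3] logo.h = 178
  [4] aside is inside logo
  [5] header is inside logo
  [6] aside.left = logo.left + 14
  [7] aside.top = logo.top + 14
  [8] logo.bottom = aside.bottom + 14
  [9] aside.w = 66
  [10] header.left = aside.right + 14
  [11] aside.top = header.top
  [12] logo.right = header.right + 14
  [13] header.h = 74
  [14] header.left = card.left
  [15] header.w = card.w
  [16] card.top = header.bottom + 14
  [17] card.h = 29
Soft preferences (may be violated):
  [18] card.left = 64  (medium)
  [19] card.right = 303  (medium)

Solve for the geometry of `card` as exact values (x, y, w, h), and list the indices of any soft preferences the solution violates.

card = (x=108, y=138, w=195, h=29)
violated soft preferences: 18

1. card.x = 108  [header.left = card.left]
2. card.w = 195  [header.w = card.w]
3. card.y = 138  [card.top = header.bottom + 14]
4. card.h = 29  [card.h = 29]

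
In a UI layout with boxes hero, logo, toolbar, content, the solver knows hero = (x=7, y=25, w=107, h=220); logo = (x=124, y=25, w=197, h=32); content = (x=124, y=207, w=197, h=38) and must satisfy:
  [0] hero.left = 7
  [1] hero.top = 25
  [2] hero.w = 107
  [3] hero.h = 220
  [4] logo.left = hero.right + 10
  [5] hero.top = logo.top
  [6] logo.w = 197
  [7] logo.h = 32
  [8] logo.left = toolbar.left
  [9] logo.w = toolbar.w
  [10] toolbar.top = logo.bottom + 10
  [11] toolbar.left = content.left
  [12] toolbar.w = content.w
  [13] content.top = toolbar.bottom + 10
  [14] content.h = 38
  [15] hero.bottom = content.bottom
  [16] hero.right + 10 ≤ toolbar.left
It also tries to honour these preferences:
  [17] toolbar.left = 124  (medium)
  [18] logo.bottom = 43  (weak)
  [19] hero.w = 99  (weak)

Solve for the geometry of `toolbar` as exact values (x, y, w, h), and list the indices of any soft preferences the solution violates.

toolbar = (x=124, y=67, w=197, h=130)
violated soft preferences: 18, 19

1. toolbar.x = 124  [logo.left = toolbar.left]
2. toolbar.w = 197  [logo.w = toolbar.w]
3. toolbar.y = 67  [toolbar.top = logo.bottom + 10]
4. toolbar.h = 130  [content.top = toolbar.bottom + 10]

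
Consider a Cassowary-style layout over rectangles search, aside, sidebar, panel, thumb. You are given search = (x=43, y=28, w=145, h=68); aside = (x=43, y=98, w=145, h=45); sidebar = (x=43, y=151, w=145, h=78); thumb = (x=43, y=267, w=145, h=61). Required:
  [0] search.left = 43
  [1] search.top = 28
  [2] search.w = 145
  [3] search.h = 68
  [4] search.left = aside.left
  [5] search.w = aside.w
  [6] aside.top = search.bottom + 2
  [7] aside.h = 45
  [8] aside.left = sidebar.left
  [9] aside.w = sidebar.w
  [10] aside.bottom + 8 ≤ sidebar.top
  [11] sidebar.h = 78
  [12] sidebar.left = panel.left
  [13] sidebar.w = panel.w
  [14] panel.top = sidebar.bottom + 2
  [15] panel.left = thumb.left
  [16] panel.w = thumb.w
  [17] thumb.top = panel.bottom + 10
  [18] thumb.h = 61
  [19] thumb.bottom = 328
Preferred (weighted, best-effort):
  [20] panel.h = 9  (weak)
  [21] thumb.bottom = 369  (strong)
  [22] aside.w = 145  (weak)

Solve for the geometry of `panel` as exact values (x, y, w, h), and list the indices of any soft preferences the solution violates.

1. panel.x = 43  [sidebar.left = panel.left]
2. panel.w = 145  [sidebar.w = panel.w]
3. panel.y = 231  [panel.top = sidebar.bottom + 2]
4. panel.h = 26  [thumb.top = panel.bottom + 10]

panel = (x=43, y=231, w=145, h=26)
violated soft preferences: 20, 21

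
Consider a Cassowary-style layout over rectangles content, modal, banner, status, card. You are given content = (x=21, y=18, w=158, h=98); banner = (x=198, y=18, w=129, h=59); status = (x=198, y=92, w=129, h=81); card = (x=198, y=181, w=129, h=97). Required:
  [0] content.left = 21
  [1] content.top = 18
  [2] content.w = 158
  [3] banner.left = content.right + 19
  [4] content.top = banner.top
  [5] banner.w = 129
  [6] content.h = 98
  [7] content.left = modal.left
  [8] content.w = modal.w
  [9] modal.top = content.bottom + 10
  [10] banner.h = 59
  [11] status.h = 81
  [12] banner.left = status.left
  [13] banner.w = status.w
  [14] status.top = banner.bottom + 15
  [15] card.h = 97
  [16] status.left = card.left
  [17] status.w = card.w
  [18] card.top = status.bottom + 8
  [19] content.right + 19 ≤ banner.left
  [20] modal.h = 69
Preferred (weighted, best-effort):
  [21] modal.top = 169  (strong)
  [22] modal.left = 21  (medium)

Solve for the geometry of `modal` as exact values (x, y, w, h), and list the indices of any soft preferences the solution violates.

modal = (x=21, y=126, w=158, h=69)
violated soft preferences: 21

1. modal.x = 21  [content.left = modal.left]
2. modal.w = 158  [content.w = modal.w]
3. modal.y = 126  [modal.top = content.bottom + 10]
4. modal.h = 69  [modal.h = 69]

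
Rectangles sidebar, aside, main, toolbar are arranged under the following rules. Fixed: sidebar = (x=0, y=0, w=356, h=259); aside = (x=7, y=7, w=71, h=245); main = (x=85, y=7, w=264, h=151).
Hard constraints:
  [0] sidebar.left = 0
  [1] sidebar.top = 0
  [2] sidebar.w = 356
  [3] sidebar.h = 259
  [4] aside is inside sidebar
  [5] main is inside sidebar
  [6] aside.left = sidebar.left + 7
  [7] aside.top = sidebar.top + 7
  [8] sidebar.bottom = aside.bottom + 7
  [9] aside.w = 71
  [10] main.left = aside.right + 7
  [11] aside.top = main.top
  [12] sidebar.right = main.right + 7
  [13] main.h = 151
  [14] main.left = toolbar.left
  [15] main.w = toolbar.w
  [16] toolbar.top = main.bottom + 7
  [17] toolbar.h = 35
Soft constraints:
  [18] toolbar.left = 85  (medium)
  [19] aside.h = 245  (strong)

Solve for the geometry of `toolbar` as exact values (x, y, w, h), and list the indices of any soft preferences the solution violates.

1. toolbar.x = 85  [main.left = toolbar.left]
2. toolbar.w = 264  [main.w = toolbar.w]
3. toolbar.y = 165  [toolbar.top = main.bottom + 7]
4. toolbar.h = 35  [toolbar.h = 35]

toolbar = (x=85, y=165, w=264, h=35)
violated soft preferences: none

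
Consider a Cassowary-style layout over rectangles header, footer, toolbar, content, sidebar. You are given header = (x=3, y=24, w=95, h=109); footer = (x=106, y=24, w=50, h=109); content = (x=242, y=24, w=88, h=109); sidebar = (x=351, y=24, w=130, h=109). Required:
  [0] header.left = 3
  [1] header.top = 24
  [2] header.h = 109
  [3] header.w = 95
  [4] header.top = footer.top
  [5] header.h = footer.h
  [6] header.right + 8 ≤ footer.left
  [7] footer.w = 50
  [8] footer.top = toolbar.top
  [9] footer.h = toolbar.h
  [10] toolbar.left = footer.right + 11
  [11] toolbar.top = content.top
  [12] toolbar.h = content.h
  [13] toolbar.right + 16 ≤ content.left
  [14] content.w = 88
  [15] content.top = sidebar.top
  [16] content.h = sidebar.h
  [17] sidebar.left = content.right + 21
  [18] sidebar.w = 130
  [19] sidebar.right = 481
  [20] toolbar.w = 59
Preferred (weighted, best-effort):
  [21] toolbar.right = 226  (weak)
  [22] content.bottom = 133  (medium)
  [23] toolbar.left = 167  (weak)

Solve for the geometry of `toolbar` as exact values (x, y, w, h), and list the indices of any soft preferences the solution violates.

toolbar = (x=167, y=24, w=59, h=109)
violated soft preferences: none

1. toolbar.y = 24  [footer.top = toolbar.top]
2. toolbar.h = 109  [footer.h = toolbar.h]
3. toolbar.x = 167  [toolbar.left = footer.right + 11]
4. toolbar.w = 59  [toolbar.w = 59]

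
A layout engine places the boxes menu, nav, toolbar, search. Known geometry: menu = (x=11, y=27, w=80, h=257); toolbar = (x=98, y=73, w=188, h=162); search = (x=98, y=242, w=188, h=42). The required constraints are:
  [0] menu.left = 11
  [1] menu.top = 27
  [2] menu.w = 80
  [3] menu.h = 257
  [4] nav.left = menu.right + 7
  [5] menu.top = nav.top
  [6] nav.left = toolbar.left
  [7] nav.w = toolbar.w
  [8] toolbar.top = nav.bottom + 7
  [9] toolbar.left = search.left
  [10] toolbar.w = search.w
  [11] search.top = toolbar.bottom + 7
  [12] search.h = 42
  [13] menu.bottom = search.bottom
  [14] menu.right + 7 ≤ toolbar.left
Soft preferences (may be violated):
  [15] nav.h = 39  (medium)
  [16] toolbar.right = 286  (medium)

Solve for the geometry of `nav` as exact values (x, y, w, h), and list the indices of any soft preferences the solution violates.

1. nav.x = 98  [nav.left = menu.right + 7]
2. nav.y = 27  [menu.top = nav.top]
3. nav.w = 188  [nav.w = toolbar.w]
4. nav.h = 39  [toolbar.top = nav.bottom + 7]

nav = (x=98, y=27, w=188, h=39)
violated soft preferences: none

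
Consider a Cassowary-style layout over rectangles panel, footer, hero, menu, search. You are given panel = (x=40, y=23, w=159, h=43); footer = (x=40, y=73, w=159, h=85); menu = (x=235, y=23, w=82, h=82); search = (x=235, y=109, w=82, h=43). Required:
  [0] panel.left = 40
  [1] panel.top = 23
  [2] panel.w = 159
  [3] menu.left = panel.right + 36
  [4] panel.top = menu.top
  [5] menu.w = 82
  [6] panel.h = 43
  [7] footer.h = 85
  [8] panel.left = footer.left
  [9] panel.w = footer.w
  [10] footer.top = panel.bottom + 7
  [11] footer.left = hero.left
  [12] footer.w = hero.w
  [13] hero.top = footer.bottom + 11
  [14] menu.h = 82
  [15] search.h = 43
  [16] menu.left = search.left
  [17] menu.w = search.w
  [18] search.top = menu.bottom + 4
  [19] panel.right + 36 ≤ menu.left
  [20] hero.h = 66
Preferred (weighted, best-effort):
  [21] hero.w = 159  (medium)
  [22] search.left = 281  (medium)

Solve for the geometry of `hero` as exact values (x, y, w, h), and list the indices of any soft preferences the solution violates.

1. hero.x = 40  [footer.left = hero.left]
2. hero.w = 159  [footer.w = hero.w]
3. hero.y = 169  [hero.top = footer.bottom + 11]
4. hero.h = 66  [hero.h = 66]

hero = (x=40, y=169, w=159, h=66)
violated soft preferences: 22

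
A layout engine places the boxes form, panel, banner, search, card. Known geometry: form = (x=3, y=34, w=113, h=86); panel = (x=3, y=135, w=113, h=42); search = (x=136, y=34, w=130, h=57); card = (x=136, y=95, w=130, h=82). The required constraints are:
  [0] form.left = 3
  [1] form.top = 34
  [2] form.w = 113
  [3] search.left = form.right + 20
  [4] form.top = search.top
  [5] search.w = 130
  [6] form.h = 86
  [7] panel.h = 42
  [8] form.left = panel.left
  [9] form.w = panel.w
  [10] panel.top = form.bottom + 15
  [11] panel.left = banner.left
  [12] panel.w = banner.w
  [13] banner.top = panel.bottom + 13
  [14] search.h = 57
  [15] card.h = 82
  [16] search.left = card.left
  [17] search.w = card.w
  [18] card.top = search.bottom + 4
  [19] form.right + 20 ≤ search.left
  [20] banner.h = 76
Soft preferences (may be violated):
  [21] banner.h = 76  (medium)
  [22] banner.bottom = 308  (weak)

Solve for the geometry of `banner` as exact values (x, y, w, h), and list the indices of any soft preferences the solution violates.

banner = (x=3, y=190, w=113, h=76)
violated soft preferences: 22

1. banner.x = 3  [panel.left = banner.left]
2. banner.w = 113  [panel.w = banner.w]
3. banner.y = 190  [banner.top = panel.bottom + 13]
4. banner.h = 76  [banner.h = 76]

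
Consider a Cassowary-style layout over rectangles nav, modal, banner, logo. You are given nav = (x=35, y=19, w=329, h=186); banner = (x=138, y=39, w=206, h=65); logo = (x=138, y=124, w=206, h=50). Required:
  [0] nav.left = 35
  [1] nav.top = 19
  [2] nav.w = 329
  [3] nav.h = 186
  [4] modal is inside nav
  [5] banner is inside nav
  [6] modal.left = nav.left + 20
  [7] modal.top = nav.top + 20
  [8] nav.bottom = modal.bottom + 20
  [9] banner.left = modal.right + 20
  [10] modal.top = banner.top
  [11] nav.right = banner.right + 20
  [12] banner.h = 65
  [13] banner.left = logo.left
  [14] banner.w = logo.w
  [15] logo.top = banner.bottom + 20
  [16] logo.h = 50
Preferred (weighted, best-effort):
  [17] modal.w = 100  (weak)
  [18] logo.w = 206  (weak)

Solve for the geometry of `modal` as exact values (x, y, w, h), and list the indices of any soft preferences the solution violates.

modal = (x=55, y=39, w=63, h=146)
violated soft preferences: 17

1. modal.x = 55  [modal.left = nav.left + 20]
2. modal.y = 39  [modal.top = nav.top + 20]
3. modal.h = 146  [nav.bottom = modal.bottom + 20]
4. modal.w = 63  [banner.left = modal.right + 20]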